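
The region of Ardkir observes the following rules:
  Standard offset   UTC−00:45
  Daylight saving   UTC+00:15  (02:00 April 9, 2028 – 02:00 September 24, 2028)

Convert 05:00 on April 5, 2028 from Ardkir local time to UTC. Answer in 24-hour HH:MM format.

05:45

April 5, 2028 does not fall between 9 April and 24 September, so daylight saving is not in effect and Ardkir is at UTC−00:45.
05:00 local + 0h45m = 05:45 UTC.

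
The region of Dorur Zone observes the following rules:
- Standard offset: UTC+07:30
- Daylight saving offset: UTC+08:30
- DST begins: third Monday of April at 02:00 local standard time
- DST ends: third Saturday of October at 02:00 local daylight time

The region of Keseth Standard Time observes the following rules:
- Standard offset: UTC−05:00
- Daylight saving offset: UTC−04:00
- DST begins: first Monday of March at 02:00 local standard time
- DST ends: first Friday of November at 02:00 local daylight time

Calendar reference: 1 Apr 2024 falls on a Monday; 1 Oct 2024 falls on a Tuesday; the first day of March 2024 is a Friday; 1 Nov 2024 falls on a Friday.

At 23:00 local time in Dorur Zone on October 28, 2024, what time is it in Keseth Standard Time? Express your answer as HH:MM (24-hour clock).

1 April 2024 is a Monday, so the first Monday is April 1 and the third is April 15.
1 October 2024 is a Tuesday, so the first Saturday is October 5 and the third is October 19.
Daylight saving runs 15 April – 19 October; October 28, 2024 is outside that window, so Dorur Zone is on standard time at UTC+07:30.
23:00 Dorur Zone − 7h30m = 15:30 UTC.
1 March 2024 is a Friday, so the first Monday is March 4.
1 November 2024 is a Friday, so the first Friday is November 1.
At the standard offset (UTC−05:00), 15:30 UTC − 5h = 10:30 Keseth Standard Time standard time.
The standard-time date in Keseth Standard Time, October 28, 2024, lies within the daylight-saving period (4 March – 1 November), so Keseth Standard Time is on daylight time, UTC−04:00.
15:30 UTC − 4h = 11:30 Keseth Standard Time.

11:30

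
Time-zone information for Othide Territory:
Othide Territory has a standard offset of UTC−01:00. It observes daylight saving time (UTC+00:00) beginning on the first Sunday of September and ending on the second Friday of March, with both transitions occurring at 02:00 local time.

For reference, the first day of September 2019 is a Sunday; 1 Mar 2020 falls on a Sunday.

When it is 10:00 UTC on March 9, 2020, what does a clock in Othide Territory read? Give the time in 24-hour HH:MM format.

10:00

1 September 2019 is a Sunday, so the first Sunday is September 1.
1 March 2020 is a Sunday, so the first Friday is March 6 and the second is March 13.
At the standard offset (UTC−01:00), 10:00 UTC − 1h = 09:00 Othide Territory standard time.
Daylight saving runs 1 September 2019 – 13 March 2020; the standard-time date in Othide Territory, March 9, 2020, is inside that window, so Othide Territory is at UTC+00:00.
10:00 UTC + 0h = 10:00 local.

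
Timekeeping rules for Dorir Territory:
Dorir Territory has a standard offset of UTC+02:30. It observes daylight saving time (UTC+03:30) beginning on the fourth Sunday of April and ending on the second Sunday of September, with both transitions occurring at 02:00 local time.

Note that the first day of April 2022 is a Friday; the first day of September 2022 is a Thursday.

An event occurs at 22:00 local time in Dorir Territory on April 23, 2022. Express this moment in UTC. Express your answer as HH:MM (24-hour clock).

1 April 2022 is a Friday, so the first Sunday is April 3 and the fourth is April 24.
1 September 2022 is a Thursday, so the first Sunday is September 4 and the second is September 11.
Daylight saving runs 24 April – 11 September; April 23, 2022 is outside that window, so Dorir Territory is on standard time at UTC+02:30.
22:00 local − 2h30m = 19:30 UTC.

19:30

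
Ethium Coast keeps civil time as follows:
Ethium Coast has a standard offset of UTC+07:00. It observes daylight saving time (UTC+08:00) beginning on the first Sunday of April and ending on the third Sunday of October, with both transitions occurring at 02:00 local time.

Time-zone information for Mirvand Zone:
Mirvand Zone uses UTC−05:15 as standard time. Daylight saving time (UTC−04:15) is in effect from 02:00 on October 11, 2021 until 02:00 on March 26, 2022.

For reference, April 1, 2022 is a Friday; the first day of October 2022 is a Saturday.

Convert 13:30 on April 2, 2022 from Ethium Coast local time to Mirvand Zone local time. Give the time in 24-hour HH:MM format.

01:15

1 April 2022 is a Friday, so the first Sunday is April 3.
1 October 2022 is a Saturday, so the first Sunday is October 2 and the third is October 16.
April 2, 2022 is outside the daylight-saving period (3 April – 16 October), so Ethium Coast is on standard time, UTC+07:00.
13:30 Ethium Coast − 7h = 06:30 UTC.
At the standard offset (UTC−05:15), 06:30 UTC − 5h15m = 01:15 Mirvand Zone standard time.
The standard-time date in Mirvand Zone, April 2, 2022, is outside the daylight-saving period (11 October 2021 – 26 March 2022), so Mirvand Zone is on standard time, UTC−05:15.
06:30 UTC − 5h15m = 01:15 Mirvand Zone.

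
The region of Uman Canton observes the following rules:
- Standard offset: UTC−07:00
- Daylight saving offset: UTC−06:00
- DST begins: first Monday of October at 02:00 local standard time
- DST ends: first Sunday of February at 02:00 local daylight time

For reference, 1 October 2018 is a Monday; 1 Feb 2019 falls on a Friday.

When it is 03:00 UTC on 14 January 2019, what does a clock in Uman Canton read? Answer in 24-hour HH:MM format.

1 October 2018 is a Monday, so the first Monday is October 1.
1 February 2019 is a Friday, so the first Sunday is February 3.
At the standard offset (UTC−07:00), 03:00 UTC − 7h = 20:00 Uman Canton standard time (rolling into the previous day, 13 January 2019).
The standard-time date in Uman Canton, 13 January 2019, lies within the daylight-saving period (1 October 2018 – 3 February 2019), so Uman Canton is on daylight time, UTC−06:00.
03:00 UTC − 6h = 21:00 local (rolling into the previous day, 13 January 2019).

21:00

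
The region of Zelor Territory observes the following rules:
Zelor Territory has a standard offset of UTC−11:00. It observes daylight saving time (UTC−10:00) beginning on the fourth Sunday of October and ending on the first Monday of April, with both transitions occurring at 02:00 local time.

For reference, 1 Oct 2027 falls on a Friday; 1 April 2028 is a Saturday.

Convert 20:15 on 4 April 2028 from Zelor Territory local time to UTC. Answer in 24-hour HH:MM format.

07:15

1 October 2027 is a Friday, so the first Sunday is October 3 and the fourth is October 24.
1 April 2028 is a Saturday, so the first Monday is April 3.
4 April 2028 is outside the daylight-saving period (24 October 2027 – 3 April 2028), so Zelor Territory is on standard time, UTC−11:00.
20:15 local + 11h = 07:15 UTC (rolling into the next day, 5 April 2028).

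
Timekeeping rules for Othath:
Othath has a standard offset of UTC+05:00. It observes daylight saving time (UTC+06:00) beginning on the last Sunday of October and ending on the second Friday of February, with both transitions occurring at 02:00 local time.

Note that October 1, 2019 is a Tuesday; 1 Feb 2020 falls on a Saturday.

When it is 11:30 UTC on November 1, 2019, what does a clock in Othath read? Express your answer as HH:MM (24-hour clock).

1 October 2019 is a Tuesday, so Sundays fall on 6, 13, 20, 27; the last is October 27.
1 February 2020 is a Saturday, so the first Friday is February 7 and the second is February 14.
At the standard offset (UTC+05:00), 11:30 UTC + 5h = 16:30 Othath standard time.
The standard-time date in Othath, November 1, 2019, lies within the daylight-saving period (27 October 2019 – 14 February 2020), so Othath is on daylight time, UTC+06:00.
11:30 UTC + 6h = 17:30 local.

17:30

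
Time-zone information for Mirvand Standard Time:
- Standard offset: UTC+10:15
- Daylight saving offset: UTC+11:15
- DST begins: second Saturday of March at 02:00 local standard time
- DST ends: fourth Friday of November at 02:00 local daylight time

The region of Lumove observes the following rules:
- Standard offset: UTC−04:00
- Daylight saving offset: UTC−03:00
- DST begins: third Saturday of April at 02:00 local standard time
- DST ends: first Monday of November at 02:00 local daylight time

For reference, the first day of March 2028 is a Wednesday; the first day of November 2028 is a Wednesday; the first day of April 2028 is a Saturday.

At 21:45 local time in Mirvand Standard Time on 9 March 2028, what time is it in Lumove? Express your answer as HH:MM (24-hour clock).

1 March 2028 is a Wednesday, so the first Saturday is March 4 and the second is March 11.
1 November 2028 is a Wednesday, so the first Friday is November 3 and the fourth is November 24.
Daylight saving runs 11 March – 24 November; 9 March 2028 is outside that window, so Mirvand Standard Time is on standard time at UTC+10:15.
21:45 Mirvand Standard Time − 10h15m = 11:30 UTC.
1 April 2028 is a Saturday, so the first Saturday is April 1 and the third is April 15.
1 November 2028 is a Wednesday, so the first Monday is November 6.
At the standard offset (UTC−04:00), 11:30 UTC − 4h = 07:30 Lumove standard time.
The standard-time date in Lumove, 9 March 2028, does not fall between 15 April and 6 November, so daylight saving is not in effect and Lumove is at UTC−04:00.
11:30 UTC − 4h = 07:30 Lumove.

07:30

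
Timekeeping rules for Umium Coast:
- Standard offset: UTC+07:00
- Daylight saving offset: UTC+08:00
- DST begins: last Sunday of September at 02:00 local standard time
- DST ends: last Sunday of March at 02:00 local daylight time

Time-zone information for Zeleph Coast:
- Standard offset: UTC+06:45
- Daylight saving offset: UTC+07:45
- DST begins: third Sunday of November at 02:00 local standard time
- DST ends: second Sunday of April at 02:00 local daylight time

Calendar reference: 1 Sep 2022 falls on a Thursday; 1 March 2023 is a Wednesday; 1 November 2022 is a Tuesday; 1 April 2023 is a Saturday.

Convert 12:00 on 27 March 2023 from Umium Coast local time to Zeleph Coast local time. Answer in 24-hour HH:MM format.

1 September 2022 is a Thursday, so Sundays fall on 4, 11, 18, 25; the last is September 25.
1 March 2023 is a Wednesday, so Sundays fall on 5, 12, 19, 26; the last is March 26.
27 March 2023 is outside the daylight-saving period (25 September 2022 – 26 March 2023), so Umium Coast is on standard time, UTC+07:00.
12:00 Umium Coast − 7h = 05:00 UTC.
1 November 2022 is a Tuesday, so the first Sunday is November 6 and the third is November 20.
1 April 2023 is a Saturday, so the first Sunday is April 2 and the second is April 9.
At the standard offset (UTC+06:45), 05:00 UTC + 6h45m = 11:45 Zeleph Coast standard time.
The standard-time date in Zeleph Coast, 27 March 2023, falls between 20 November 2022 and 9 April 2023, so daylight saving is in effect and Zeleph Coast is at UTC+07:45.
05:00 UTC + 7h45m = 12:45 Zeleph Coast.

12:45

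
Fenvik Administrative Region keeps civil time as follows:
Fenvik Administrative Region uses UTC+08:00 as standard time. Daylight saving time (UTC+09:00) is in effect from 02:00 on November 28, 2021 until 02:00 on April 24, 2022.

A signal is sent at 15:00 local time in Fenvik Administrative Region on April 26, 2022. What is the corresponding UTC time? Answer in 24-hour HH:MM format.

07:00

Daylight saving runs 28 November 2021 – 24 April 2022; April 26, 2022 is outside that window, so Fenvik Administrative Region is on standard time at UTC+08:00.
15:00 local − 8h = 07:00 UTC.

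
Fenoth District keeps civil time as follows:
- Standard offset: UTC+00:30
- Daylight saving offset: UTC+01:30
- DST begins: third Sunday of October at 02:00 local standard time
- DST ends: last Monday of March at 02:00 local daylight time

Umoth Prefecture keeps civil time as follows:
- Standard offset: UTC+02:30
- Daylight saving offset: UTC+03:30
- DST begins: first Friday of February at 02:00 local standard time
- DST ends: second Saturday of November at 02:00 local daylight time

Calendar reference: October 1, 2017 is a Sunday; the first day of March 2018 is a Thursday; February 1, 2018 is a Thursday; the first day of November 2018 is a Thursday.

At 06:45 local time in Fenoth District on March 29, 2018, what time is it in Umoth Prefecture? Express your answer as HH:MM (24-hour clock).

09:45

1 October 2017 is a Sunday, so the first Sunday is October 1 and the third is October 15.
1 March 2018 is a Thursday, so Mondays fall on 5, 12, 19, 26; the last is March 26.
March 29, 2018 does not fall between 15 October 2017 and 26 March 2018, so daylight saving is not in effect and Fenoth District is at UTC+00:30.
06:45 Fenoth District − 0h30m = 06:15 UTC.
1 February 2018 is a Thursday, so the first Friday is February 2.
1 November 2018 is a Thursday, so the first Saturday is November 3 and the second is November 10.
At the standard offset (UTC+02:30), 06:15 UTC + 2h30m = 08:45 Umoth Prefecture standard time.
Daylight saving runs 2 February – 10 November; the standard-time date in Umoth Prefecture, March 29, 2018, is inside that window, so Umoth Prefecture is at UTC+03:30.
06:15 UTC + 3h30m = 09:45 Umoth Prefecture.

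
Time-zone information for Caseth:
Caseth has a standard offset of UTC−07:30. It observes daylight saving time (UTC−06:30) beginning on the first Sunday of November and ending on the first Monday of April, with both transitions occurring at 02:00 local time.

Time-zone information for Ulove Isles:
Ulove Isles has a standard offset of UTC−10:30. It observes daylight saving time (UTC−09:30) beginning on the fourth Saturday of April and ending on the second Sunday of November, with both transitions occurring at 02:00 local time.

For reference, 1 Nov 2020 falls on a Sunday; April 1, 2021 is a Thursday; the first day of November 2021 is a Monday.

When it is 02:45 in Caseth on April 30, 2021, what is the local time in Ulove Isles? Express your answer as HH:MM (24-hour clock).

1 November 2020 is a Sunday, so the first Sunday is November 1.
1 April 2021 is a Thursday, so the first Monday is April 5.
April 30, 2021 does not fall between 1 November 2020 and 5 April 2021, so daylight saving is not in effect and Caseth is at UTC−07:30.
02:45 Caseth + 7h30m = 10:15 UTC.
1 April 2021 is a Thursday, so the first Saturday is April 3 and the fourth is April 24.
1 November 2021 is a Monday, so the first Sunday is November 7 and the second is November 14.
At the standard offset (UTC−10:30), 10:15 UTC − 10h30m = 23:45 Ulove Isles standard time (rolling into the previous day, 29 April 2021).
Daylight saving runs 24 April – 14 November; the standard-time date in Ulove Isles, April 29, 2021, is inside that window, so Ulove Isles is at UTC−09:30.
10:15 UTC − 9h30m = 00:45 Ulove Isles.

00:45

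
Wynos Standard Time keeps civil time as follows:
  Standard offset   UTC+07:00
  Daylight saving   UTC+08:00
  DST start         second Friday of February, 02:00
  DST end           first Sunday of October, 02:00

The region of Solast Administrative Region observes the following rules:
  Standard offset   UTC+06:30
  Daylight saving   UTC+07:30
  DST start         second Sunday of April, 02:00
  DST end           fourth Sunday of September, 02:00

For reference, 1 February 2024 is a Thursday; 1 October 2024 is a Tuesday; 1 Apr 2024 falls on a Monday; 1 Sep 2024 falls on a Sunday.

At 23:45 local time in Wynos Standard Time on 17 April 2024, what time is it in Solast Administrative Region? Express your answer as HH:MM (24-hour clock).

1 February 2024 is a Thursday, so the first Friday is February 2 and the second is February 9.
1 October 2024 is a Tuesday, so the first Sunday is October 6.
17 April 2024 lies within the daylight-saving period (9 February – 6 October), so Wynos Standard Time is on daylight time, UTC+08:00.
23:45 Wynos Standard Time − 8h = 15:45 UTC.
1 April 2024 is a Monday, so the first Sunday is April 7 and the second is April 14.
1 September 2024 is a Sunday, so the first Sunday is September 1 and the fourth is September 22.
At the standard offset (UTC+06:30), 15:45 UTC + 6h30m = 22:15 Solast Administrative Region standard time.
The standard-time date in Solast Administrative Region, 17 April 2024, lies within the daylight-saving period (14 April – 22 September), so Solast Administrative Region is on daylight time, UTC+07:30.
15:45 UTC + 7h30m = 23:15 Solast Administrative Region.

23:15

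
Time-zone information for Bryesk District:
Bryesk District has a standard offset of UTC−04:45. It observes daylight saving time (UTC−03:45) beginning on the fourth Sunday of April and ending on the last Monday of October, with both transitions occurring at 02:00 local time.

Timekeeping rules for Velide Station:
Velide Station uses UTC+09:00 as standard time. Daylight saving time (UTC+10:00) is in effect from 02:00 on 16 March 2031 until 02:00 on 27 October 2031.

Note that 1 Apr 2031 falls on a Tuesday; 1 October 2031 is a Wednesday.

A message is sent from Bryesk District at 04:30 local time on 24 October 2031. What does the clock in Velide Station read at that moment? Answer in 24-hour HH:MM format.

1 April 2031 is a Tuesday, so the first Sunday is April 6 and the fourth is April 27.
1 October 2031 is a Wednesday, so Mondays fall on 6, 13, 20, 27; the last is October 27.
24 October 2031 lies within the daylight-saving period (27 April – 27 October), so Bryesk District is on daylight time, UTC−03:45.
04:30 Bryesk District + 3h45m = 08:15 UTC.
At the standard offset (UTC+09:00), 08:15 UTC + 9h = 17:15 Velide Station standard time.
The standard-time date in Velide Station, 24 October 2031, lies within the daylight-saving period (16 March – 27 October), so Velide Station is on daylight time, UTC+10:00.
08:15 UTC + 10h = 18:15 Velide Station.

18:15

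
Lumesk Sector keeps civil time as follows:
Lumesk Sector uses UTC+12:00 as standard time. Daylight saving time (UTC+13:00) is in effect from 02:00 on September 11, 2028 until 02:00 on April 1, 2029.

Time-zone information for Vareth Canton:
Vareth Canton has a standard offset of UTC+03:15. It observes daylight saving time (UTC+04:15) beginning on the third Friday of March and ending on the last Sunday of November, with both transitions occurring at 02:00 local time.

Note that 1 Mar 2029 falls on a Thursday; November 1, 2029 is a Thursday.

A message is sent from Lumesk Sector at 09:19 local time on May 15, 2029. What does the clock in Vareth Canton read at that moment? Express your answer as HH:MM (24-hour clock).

Daylight saving runs 11 September 2028 – 1 April 2029; May 15, 2029 is outside that window, so Lumesk Sector is on standard time at UTC+12:00.
09:19 Lumesk Sector − 12h = 21:19 UTC (rolling into the previous day, 14 May 2029).
1 March 2029 is a Thursday, so the first Friday is March 2 and the third is March 16.
1 November 2029 is a Thursday, so Sundays fall on 4, 11, 18, 25; the last is November 25.
At the standard offset (UTC+03:15), 21:19 UTC + 3h15m = 00:34 Vareth Canton standard time (rolling into the next day, 15 May 2029).
The standard-time date in Vareth Canton, May 15, 2029, lies within the daylight-saving period (16 March – 25 November), so Vareth Canton is on daylight time, UTC+04:15.
21:19 UTC + 4h15m = 01:34 Vareth Canton (rolling into the next day, 15 May 2029).

01:34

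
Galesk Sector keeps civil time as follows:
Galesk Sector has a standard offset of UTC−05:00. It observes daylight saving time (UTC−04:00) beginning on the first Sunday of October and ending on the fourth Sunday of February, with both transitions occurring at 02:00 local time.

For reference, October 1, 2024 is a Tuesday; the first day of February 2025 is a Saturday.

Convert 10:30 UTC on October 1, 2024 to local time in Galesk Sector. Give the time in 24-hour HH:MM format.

05:30

1 October 2024 is a Tuesday, so the first Sunday is October 6.
1 February 2025 is a Saturday, so the first Sunday is February 2 and the fourth is February 23.
At the standard offset (UTC−05:00), 10:30 UTC − 5h = 05:30 Galesk Sector standard time.
The standard-time date in Galesk Sector, October 1, 2024, is outside the daylight-saving period (6 October 2024 – 23 February 2025), so Galesk Sector is on standard time, UTC−05:00.
10:30 UTC − 5h = 05:30 local.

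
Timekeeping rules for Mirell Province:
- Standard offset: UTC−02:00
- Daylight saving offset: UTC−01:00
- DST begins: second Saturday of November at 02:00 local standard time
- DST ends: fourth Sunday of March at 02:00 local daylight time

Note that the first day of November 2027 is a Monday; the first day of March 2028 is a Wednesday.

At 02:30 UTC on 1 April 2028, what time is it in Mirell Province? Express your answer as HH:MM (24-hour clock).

1 November 2027 is a Monday, so the first Saturday is November 6 and the second is November 13.
1 March 2028 is a Wednesday, so the first Sunday is March 5 and the fourth is March 26.
At the standard offset (UTC−02:00), 02:30 UTC − 2h = 00:30 Mirell Province standard time.
Daylight saving runs 13 November 2027 – 26 March 2028; the standard-time date in Mirell Province, 1 April 2028, is outside that window, so Mirell Province is on standard time at UTC−02:00.
02:30 UTC − 2h = 00:30 local.

00:30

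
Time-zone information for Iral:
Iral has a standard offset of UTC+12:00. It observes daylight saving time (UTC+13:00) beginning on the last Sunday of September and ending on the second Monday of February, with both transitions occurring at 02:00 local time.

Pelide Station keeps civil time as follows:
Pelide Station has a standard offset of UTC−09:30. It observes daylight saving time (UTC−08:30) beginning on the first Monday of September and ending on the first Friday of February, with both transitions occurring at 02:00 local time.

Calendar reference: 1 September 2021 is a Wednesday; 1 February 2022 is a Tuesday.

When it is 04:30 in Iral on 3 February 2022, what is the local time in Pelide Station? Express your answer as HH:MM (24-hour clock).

1 September 2021 is a Wednesday, so Sundays fall on 5, 12, 19, 26; the last is September 26.
1 February 2022 is a Tuesday, so the first Monday is February 7 and the second is February 14.
3 February 2022 falls between 26 September 2021 and 14 February 2022, so daylight saving is in effect and Iral is at UTC+13:00.
04:30 Iral − 13h = 15:30 UTC (rolling into the previous day, 2 February 2022).
1 September 2021 is a Wednesday, so the first Monday is September 6.
1 February 2022 is a Tuesday, so the first Friday is February 4.
At the standard offset (UTC−09:30), 15:30 UTC − 9h30m = 06:00 Pelide Station standard time.
The standard-time date in Pelide Station, 2 February 2022, lies within the daylight-saving period (6 September 2021 – 4 February 2022), so Pelide Station is on daylight time, UTC−08:30.
15:30 UTC − 8h30m = 07:00 Pelide Station.

07:00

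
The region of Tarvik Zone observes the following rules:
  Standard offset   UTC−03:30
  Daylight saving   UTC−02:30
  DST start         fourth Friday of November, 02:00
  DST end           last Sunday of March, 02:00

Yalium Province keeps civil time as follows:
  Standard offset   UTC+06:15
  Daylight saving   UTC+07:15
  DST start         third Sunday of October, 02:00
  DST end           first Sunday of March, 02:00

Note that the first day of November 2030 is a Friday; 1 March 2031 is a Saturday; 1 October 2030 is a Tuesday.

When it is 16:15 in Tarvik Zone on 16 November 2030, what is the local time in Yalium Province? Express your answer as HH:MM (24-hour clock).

1 November 2030 is a Friday, so the first Friday is November 1 and the fourth is November 22.
1 March 2031 is a Saturday, so Sundays fall on 2, 9, 16, 23, 30; the last is March 30.
16 November 2030 is outside the daylight-saving period (22 November 2030 – 30 March 2031), so Tarvik Zone is on standard time, UTC−03:30.
16:15 Tarvik Zone + 3h30m = 19:45 UTC.
1 October 2030 is a Tuesday, so the first Sunday is October 6 and the third is October 20.
1 March 2031 is a Saturday, so the first Sunday is March 2.
At the standard offset (UTC+06:15), 19:45 UTC + 6h15m = 02:00 Yalium Province standard time (rolling into the next day, 17 November 2030).
Daylight saving runs 20 October 2030 – 2 March 2031; the standard-time date in Yalium Province, 17 November 2030, is inside that window, so Yalium Province is at UTC+07:15.
19:45 UTC + 7h15m = 03:00 Yalium Province (rolling into the next day, 17 November 2030).

03:00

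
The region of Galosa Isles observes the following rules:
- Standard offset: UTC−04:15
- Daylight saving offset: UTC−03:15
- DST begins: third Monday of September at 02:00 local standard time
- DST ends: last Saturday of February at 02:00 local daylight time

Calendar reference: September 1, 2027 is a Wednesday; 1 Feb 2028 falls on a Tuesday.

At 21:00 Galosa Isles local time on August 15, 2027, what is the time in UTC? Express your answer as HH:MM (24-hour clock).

1 September 2027 is a Wednesday, so the first Monday is September 6 and the third is September 20.
1 February 2028 is a Tuesday, so Saturdays fall on 5, 12, 19, 26; the last is February 26.
August 15, 2027 is outside the daylight-saving period (20 September 2027 – 26 February 2028), so Galosa Isles is on standard time, UTC−04:15.
21:00 local + 4h15m = 01:15 UTC (rolling into the next day, 16 August 2027).

01:15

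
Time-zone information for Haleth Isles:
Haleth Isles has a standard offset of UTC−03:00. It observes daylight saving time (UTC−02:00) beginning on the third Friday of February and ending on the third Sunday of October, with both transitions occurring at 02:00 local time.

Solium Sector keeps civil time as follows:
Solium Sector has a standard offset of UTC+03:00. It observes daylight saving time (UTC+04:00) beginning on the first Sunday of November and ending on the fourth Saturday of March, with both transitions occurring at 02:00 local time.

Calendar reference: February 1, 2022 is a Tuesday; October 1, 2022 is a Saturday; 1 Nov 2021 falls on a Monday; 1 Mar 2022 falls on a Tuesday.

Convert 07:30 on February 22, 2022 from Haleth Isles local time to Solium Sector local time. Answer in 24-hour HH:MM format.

1 February 2022 is a Tuesday, so the first Friday is February 4 and the third is February 18.
1 October 2022 is a Saturday, so the first Sunday is October 2 and the third is October 16.
Daylight saving runs 18 February – 16 October; February 22, 2022 is inside that window, so Haleth Isles is at UTC−02:00.
07:30 Haleth Isles + 2h = 09:30 UTC.
1 November 2021 is a Monday, so the first Sunday is November 7.
1 March 2022 is a Tuesday, so the first Saturday is March 5 and the fourth is March 26.
At the standard offset (UTC+03:00), 09:30 UTC + 3h = 12:30 Solium Sector standard time.
The standard-time date in Solium Sector, February 22, 2022, falls between 7 November 2021 and 26 March 2022, so daylight saving is in effect and Solium Sector is at UTC+04:00.
09:30 UTC + 4h = 13:30 Solium Sector.

13:30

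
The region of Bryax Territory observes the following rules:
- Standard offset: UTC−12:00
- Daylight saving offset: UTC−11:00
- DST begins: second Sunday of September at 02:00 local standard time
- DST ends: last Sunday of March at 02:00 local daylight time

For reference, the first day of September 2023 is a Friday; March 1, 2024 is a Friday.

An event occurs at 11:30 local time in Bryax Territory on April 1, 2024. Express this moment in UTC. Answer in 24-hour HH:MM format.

23:30

1 September 2023 is a Friday, so the first Sunday is September 3 and the second is September 10.
1 March 2024 is a Friday, so Sundays fall on 3, 10, 17, 24, 31; the last is March 31.
Daylight saving runs 10 September 2023 – 31 March 2024; April 1, 2024 is outside that window, so Bryax Territory is on standard time at UTC−12:00.
11:30 local + 12h = 23:30 UTC.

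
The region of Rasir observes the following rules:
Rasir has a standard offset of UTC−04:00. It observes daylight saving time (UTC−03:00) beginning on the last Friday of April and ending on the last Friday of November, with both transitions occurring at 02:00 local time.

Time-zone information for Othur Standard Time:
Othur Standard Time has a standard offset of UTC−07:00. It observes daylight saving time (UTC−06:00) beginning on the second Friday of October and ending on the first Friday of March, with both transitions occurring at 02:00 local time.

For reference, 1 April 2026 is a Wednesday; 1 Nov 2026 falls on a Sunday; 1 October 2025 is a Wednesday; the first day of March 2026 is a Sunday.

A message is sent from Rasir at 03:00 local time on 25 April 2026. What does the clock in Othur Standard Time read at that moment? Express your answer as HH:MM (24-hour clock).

23:00

1 April 2026 is a Wednesday, so Fridays fall on 3, 10, 17, 24; the last is April 24.
1 November 2026 is a Sunday, so Fridays fall on 6, 13, 20, 27; the last is November 27.
25 April 2026 lies within the daylight-saving period (24 April – 27 November), so Rasir is on daylight time, UTC−03:00.
03:00 Rasir + 3h = 06:00 UTC.
1 October 2025 is a Wednesday, so the first Friday is October 3 and the second is October 10.
1 March 2026 is a Sunday, so the first Friday is March 6.
At the standard offset (UTC−07:00), 06:00 UTC − 7h = 23:00 Othur Standard Time standard time (rolling into the previous day, 24 April 2026).
Daylight saving runs 10 October 2025 – 6 March 2026; the standard-time date in Othur Standard Time, 24 April 2026, is outside that window, so Othur Standard Time is on standard time at UTC−07:00.
06:00 UTC − 7h = 23:00 Othur Standard Time (rolling into the previous day, 24 April 2026).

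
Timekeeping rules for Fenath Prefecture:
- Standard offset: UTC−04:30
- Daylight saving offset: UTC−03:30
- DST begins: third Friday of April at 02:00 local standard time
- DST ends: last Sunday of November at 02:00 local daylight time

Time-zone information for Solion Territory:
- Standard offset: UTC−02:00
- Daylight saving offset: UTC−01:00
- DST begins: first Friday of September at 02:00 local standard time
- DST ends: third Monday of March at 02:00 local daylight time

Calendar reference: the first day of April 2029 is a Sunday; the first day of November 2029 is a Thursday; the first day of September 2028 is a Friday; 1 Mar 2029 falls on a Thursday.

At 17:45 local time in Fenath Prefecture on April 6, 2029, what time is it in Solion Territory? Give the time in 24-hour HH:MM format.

1 April 2029 is a Sunday, so the first Friday is April 6 and the third is April 20.
1 November 2029 is a Thursday, so Sundays fall on 4, 11, 18, 25; the last is November 25.
Daylight saving runs 20 April – 25 November; April 6, 2029 is outside that window, so Fenath Prefecture is on standard time at UTC−04:30.
17:45 Fenath Prefecture + 4h30m = 22:15 UTC.
1 September 2028 is a Friday, so the first Friday is September 1.
1 March 2029 is a Thursday, so the first Monday is March 5 and the third is March 19.
At the standard offset (UTC−02:00), 22:15 UTC − 2h = 20:15 Solion Territory standard time.
The standard-time date in Solion Territory, April 6, 2029, does not fall between 1 September 2028 and 19 March 2029, so daylight saving is not in effect and Solion Territory is at UTC−02:00.
22:15 UTC − 2h = 20:15 Solion Territory.

20:15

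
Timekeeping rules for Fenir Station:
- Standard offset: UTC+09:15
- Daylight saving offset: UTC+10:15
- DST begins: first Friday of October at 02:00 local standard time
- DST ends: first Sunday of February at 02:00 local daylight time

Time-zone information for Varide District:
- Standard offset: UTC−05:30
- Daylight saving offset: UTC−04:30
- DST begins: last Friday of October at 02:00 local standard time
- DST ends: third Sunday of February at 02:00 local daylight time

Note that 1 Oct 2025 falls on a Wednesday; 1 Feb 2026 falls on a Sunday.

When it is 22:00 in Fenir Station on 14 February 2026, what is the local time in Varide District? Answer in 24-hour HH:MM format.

08:15

1 October 2025 is a Wednesday, so the first Friday is October 3.
1 February 2026 is a Sunday, so the first Sunday is February 1.
14 February 2026 does not fall between 3 October 2025 and 1 February 2026, so daylight saving is not in effect and Fenir Station is at UTC+09:15.
22:00 Fenir Station − 9h15m = 12:45 UTC.
1 October 2025 is a Wednesday, so Fridays fall on 3, 10, 17, 24, 31; the last is October 31.
1 February 2026 is a Sunday, so the first Sunday is February 1 and the third is February 15.
At the standard offset (UTC−05:30), 12:45 UTC − 5h30m = 07:15 Varide District standard time.
The standard-time date in Varide District, 14 February 2026, falls between 31 October 2025 and 15 February 2026, so daylight saving is in effect and Varide District is at UTC−04:30.
12:45 UTC − 4h30m = 08:15 Varide District.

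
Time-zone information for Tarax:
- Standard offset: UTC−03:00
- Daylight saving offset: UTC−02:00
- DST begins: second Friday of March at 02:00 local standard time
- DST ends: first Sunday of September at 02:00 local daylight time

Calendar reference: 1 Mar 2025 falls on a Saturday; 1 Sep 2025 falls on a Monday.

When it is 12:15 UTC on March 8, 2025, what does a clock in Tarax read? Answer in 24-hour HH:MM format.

09:15

1 March 2025 is a Saturday, so the first Friday is March 7 and the second is March 14.
1 September 2025 is a Monday, so the first Sunday is September 7.
At the standard offset (UTC−03:00), 12:15 UTC − 3h = 09:15 Tarax standard time.
The standard-time date in Tarax, March 8, 2025, is outside the daylight-saving period (14 March – 7 September), so Tarax is on standard time, UTC−03:00.
12:15 UTC − 3h = 09:15 local.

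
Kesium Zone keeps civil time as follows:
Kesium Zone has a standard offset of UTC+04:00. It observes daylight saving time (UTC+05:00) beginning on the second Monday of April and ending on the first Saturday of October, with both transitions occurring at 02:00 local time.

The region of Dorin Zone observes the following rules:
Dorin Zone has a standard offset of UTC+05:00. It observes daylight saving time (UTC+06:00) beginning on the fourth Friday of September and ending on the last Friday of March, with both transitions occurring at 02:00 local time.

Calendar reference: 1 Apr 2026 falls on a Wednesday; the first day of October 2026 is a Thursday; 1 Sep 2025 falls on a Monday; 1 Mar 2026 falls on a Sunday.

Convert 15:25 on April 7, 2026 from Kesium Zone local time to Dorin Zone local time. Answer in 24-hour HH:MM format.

16:25

1 April 2026 is a Wednesday, so the first Monday is April 6 and the second is April 13.
1 October 2026 is a Thursday, so the first Saturday is October 3.
April 7, 2026 is outside the daylight-saving period (13 April – 3 October), so Kesium Zone is on standard time, UTC+04:00.
15:25 Kesium Zone − 4h = 11:25 UTC.
1 September 2025 is a Monday, so the first Friday is September 5 and the fourth is September 26.
1 March 2026 is a Sunday, so Fridays fall on 6, 13, 20, 27; the last is March 27.
At the standard offset (UTC+05:00), 11:25 UTC + 5h = 16:25 Dorin Zone standard time.
Daylight saving runs 26 September 2025 – 27 March 2026; the standard-time date in Dorin Zone, April 7, 2026, is outside that window, so Dorin Zone is on standard time at UTC+05:00.
11:25 UTC + 5h = 16:25 Dorin Zone.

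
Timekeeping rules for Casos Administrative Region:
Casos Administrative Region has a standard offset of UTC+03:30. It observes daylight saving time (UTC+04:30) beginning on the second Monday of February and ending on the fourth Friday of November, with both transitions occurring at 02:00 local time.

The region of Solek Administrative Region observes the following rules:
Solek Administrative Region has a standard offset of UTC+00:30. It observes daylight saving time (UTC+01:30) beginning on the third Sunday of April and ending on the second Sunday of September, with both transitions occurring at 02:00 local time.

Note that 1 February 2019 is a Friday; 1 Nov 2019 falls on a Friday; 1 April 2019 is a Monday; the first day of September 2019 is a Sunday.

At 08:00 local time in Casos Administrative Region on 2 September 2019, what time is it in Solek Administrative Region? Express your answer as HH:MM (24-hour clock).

05:00

1 February 2019 is a Friday, so the first Monday is February 4 and the second is February 11.
1 November 2019 is a Friday, so the first Friday is November 1 and the fourth is November 22.
Daylight saving runs 11 February – 22 November; 2 September 2019 is inside that window, so Casos Administrative Region is at UTC+04:30.
08:00 Casos Administrative Region − 4h30m = 03:30 UTC.
1 April 2019 is a Monday, so the first Sunday is April 7 and the third is April 21.
1 September 2019 is a Sunday, so the first Sunday is September 1 and the second is September 8.
At the standard offset (UTC+00:30), 03:30 UTC + 0h30m = 04:00 Solek Administrative Region standard time.
The standard-time date in Solek Administrative Region, 2 September 2019, lies within the daylight-saving period (21 April – 8 September), so Solek Administrative Region is on daylight time, UTC+01:30.
03:30 UTC + 1h30m = 05:00 Solek Administrative Region.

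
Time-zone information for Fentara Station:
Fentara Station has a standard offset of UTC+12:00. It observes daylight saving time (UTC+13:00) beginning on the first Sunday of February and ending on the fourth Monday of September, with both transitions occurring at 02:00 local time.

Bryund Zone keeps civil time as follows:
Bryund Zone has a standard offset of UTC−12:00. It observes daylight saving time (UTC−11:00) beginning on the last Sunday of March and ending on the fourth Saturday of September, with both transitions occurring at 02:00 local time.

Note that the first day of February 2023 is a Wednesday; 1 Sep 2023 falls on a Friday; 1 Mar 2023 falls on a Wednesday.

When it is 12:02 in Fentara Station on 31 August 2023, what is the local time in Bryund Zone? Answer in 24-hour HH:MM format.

1 February 2023 is a Wednesday, so the first Sunday is February 5.
1 September 2023 is a Friday, so the first Monday is September 4 and the fourth is September 25.
31 August 2023 falls between 5 February and 25 September, so daylight saving is in effect and Fentara Station is at UTC+13:00.
12:02 Fentara Station − 13h = 23:02 UTC (rolling into the previous day, 30 August 2023).
1 March 2023 is a Wednesday, so Sundays fall on 5, 12, 19, 26; the last is March 26.
1 September 2023 is a Friday, so the first Saturday is September 2 and the fourth is September 23.
At the standard offset (UTC−12:00), 23:02 UTC − 12h = 11:02 Bryund Zone standard time.
The standard-time date in Bryund Zone, 30 August 2023, falls between 26 March and 23 September, so daylight saving is in effect and Bryund Zone is at UTC−11:00.
23:02 UTC − 11h = 12:02 Bryund Zone.

12:02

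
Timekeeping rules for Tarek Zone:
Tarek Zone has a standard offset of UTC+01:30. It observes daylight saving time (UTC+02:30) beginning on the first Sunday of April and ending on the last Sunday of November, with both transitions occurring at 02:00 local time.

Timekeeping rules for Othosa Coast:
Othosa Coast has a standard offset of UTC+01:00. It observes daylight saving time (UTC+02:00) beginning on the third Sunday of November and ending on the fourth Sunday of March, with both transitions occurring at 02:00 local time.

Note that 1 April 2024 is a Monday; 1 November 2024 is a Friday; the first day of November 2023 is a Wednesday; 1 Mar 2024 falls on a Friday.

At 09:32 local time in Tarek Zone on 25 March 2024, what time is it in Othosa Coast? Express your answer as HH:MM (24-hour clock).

09:02

1 April 2024 is a Monday, so the first Sunday is April 7.
1 November 2024 is a Friday, so Sundays fall on 3, 10, 17, 24; the last is November 24.
25 March 2024 is outside the daylight-saving period (7 April – 24 November), so Tarek Zone is on standard time, UTC+01:30.
09:32 Tarek Zone − 1h30m = 08:02 UTC.
1 November 2023 is a Wednesday, so the first Sunday is November 5 and the third is November 19.
1 March 2024 is a Friday, so the first Sunday is March 3 and the fourth is March 24.
At the standard offset (UTC+01:00), 08:02 UTC + 1h = 09:02 Othosa Coast standard time.
The standard-time date in Othosa Coast, 25 March 2024, does not fall between 19 November 2023 and 24 March 2024, so daylight saving is not in effect and Othosa Coast is at UTC+01:00.
08:02 UTC + 1h = 09:02 Othosa Coast.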